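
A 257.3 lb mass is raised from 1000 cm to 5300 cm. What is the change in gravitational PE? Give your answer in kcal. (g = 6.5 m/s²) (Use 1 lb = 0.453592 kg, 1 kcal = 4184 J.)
Convert to SI: m = 116.709 kg, Δh = 43.0 m
ΔPE = mgΔh = (116.709)(6.5)(43.0) = 32620.2 J = 7.796 kcal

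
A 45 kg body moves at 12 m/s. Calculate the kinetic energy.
KE = ½mv² = ½(45)(12)² = 3240.0 J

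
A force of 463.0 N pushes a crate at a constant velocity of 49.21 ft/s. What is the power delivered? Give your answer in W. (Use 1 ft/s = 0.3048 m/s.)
Convert to SI: F = 463.0 N, v = 14.9992 m/s
P = Fv = (463.0)(14.9992) = 6945 W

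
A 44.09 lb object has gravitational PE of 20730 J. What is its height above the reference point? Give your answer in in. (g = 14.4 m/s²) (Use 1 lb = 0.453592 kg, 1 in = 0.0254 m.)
Convert to SI: m = 19.9989 kg, PE = 20730.0 J
h = PE/(mg) = 20730.0/(19.9989·14.4) = 71.9832 m = 2834 in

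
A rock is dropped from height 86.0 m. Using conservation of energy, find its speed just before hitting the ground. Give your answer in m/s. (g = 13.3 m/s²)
mgh = ½mv² ⇒ v = √(2gh) = √(2·13.3·86.0) = 47.83 m/s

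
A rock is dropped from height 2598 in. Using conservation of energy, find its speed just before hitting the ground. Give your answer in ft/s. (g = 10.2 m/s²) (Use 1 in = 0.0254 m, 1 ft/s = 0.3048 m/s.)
Convert to SI: h = 65.9892 m
mgh = ½mv² ⇒ v = √(2gh) = √(2·10.2·65.9892) = 36.6903 m/s = 120.4 ft/s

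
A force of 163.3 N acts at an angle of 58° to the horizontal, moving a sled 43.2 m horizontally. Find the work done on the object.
W = F·d·cosθ = (163.3)(43.2)cos(58°) = 3738 J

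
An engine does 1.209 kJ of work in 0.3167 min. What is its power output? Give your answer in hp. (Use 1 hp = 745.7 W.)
Convert to SI: W = 1209.0 J, t = 19.002 s
P = W/t = 1209.0/19.002 = 63.6249 W = 0.08532 hp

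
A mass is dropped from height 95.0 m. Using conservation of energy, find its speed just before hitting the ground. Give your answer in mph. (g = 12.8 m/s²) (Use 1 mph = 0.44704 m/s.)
mgh = ½mv² ⇒ v = √(2gh) = √(2·12.8·95.0) = 49.3153 m/s = 110.3 mph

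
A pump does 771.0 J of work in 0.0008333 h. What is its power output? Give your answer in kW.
Convert to SI: W = 771.0 J, t = 2.99988 s
P = W/t = 771.0/2.99988 = 257.01 W = 0.257 kW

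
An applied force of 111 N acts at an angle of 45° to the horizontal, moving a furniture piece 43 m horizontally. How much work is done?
W = F·d·cosθ = (111)(43)cos(45°) = 3375 J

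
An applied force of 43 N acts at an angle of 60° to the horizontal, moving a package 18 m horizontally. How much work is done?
W = F·d·cosθ = (43)(18)cos(60°) = 387.0 J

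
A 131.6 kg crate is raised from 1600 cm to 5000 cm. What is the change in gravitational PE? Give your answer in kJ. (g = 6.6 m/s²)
Convert to SI: m = 131.6 kg, Δh = 34.0 m
ΔPE = mgΔh = (131.6)(6.6)(34.0) = 29531.0 J = 29.53 kJ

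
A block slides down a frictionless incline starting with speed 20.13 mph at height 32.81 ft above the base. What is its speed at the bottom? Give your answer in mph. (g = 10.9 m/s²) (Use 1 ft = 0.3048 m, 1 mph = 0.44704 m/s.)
Convert to SI: v₀ = 8.99892 m/s, h = 10.0005 m
½mv₀² + mgh = ½mv² ⇒ v = √(v₀² + 2gh) = √(8.99892² + 2·10.9·10.0005) = 17.2914 m/s = 38.68 mph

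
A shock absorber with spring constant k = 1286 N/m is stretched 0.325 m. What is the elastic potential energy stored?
PE = ½kx² = ½(1286)(0.325)² = 67.92 J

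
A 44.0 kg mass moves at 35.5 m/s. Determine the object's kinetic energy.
KE = ½mv² = ½(44.0)(35.5)² = 27730 J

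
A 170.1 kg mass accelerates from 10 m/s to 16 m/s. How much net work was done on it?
W = ΔKE = ½m(v₂² − v₁²) = ½(170.1)(16² − 10²) = 13267.8 J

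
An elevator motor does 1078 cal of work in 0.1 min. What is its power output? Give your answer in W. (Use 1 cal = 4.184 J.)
Convert to SI: W = 4510.35 J, t = 6.0 s
P = W/t = 4510.35/6.0 = 751.7 W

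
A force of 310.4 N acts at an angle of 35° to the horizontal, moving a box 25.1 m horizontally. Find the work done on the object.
W = F·d·cosθ = (310.4)(25.1)cos(35°) = 6382 J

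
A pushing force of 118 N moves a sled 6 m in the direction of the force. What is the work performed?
W = F·d = (118)(6) = 708.0 J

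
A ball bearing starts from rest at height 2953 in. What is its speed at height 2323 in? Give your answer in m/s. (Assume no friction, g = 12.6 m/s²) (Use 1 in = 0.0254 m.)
Convert to SI: h₁−h₂ = 16.002 m
mgh₁ = mgh₂ + ½mv² ⇒ v = √(2g(h₁−h₂)) = √(2·12.6·16.002) = 20.08 m/s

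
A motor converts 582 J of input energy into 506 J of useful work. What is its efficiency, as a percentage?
η = W_out/W_in = 506/582 = 86.94%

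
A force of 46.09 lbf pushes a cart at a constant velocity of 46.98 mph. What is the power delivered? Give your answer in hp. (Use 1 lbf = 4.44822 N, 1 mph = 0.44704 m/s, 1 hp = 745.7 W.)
Convert to SI: F = 205.018 N, v = 21.0019 m/s
P = Fv = (205.018)(21.0019) = 4305.79 W = 5.774 hp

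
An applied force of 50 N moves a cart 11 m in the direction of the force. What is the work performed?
W = F·d = (50)(11) = 550.0 J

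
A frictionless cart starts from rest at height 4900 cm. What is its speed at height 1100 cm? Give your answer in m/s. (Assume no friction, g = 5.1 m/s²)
Convert to SI: h₁−h₂ = 38.0 m
mgh₁ = mgh₂ + ½mv² ⇒ v = √(2g(h₁−h₂)) = √(2·5.1·38.0) = 19.69 m/s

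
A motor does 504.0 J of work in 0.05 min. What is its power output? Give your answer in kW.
Convert to SI: W = 504.0 J, t = 3.0 s
P = W/t = 504.0/3.0 = 168.0 W = 0.168 kW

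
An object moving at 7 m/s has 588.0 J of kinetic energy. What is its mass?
m = 2·KE/v² = 2·588.0/(7)² = 24.0 kg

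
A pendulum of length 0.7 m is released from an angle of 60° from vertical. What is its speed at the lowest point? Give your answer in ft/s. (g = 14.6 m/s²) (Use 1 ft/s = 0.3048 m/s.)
h = L(1 − cosθ) = 0.7(1 − cos60°) = 0.35 m
v = √(2gh) = √(2·14.6·0.35) = 3.19687 m/s = 10.49 ft/s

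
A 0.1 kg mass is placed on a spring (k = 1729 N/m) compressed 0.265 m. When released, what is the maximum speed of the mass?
½kx² = ½mv² ⇒ v = x√(k/m) = (0.265)√(1729/0.1) = 34.85 m/s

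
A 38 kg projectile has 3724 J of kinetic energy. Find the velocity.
v = √(2·KE/m) = √(2·3724/38) = 14.0 m/s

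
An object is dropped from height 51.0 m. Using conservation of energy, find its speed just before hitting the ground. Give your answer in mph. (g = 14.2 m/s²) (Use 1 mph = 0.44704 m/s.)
mgh = ½mv² ⇒ v = √(2gh) = √(2·14.2·51.0) = 38.0579 m/s = 85.13 mph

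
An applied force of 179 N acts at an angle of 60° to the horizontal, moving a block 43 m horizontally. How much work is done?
W = F·d·cosθ = (179)(43)cos(60°) = 3849 J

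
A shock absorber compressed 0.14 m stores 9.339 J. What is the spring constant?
k = 2·PE/x² = 2·9.339/(0.14)² = 953.0 N/m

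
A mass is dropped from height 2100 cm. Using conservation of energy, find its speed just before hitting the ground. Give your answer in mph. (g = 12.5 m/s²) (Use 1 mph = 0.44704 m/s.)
Convert to SI: h = 21.0 m
mgh = ½mv² ⇒ v = √(2gh) = √(2·12.5·21.0) = 22.9129 m/s = 51.25 mph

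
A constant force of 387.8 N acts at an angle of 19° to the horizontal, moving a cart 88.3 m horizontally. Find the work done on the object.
W = F·d·cosθ = (387.8)(88.3)cos(19°) = 32380 J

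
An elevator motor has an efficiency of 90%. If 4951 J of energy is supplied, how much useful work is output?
W_out = η·W_in = 0.9·4951 = 4455.9 J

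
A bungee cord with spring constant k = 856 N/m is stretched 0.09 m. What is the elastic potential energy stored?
PE = ½kx² = ½(856)(0.09)² = 3.467 J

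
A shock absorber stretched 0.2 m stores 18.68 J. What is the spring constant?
k = 2·PE/x² = 2·18.68/(0.2)² = 934.0 N/m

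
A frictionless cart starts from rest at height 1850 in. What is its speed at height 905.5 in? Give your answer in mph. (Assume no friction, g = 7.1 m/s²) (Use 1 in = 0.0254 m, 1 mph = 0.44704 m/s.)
Convert to SI: h₁−h₂ = 23.9903 m
mgh₁ = mgh₂ + ½mv² ⇒ v = √(2g(h₁−h₂)) = √(2·7.1·23.9903) = 18.457 m/s = 41.29 mph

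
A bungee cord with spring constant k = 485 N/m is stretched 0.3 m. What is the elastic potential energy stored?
PE = ½kx² = ½(485)(0.3)² = 21.83 J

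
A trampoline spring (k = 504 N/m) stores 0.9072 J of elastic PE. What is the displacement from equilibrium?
x = √(2·PE/k) = √(2·0.9072/504) = 0.06 m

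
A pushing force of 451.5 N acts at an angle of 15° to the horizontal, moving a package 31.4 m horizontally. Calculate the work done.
W = F·d·cosθ = (451.5)(31.4)cos(15°) = 13690 J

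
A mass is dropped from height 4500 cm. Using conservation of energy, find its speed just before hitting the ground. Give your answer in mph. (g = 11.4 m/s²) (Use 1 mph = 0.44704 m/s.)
Convert to SI: h = 45.0 m
mgh = ½mv² ⇒ v = √(2gh) = √(2·11.4·45.0) = 32.0312 m/s = 71.65 mph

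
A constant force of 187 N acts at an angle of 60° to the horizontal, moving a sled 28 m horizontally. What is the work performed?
W = F·d·cosθ = (187)(28)cos(60°) = 2618 J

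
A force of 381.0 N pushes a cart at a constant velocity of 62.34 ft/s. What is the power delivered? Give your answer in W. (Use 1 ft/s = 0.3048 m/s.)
Convert to SI: F = 381.0 N, v = 19.0012 m/s
P = Fv = (381.0)(19.0012) = 7239 W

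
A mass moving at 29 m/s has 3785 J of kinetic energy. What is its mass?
m = 2·KE/v² = 2·3785/(29)² = 9.001 kg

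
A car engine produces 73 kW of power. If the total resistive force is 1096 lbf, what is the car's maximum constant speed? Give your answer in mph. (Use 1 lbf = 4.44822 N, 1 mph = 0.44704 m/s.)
Convert to SI: F = 4875.25 N
P = Fv ⇒ v = P/F = 73000 W/4875.25 N = 14.9736 m/s = 33.49 mph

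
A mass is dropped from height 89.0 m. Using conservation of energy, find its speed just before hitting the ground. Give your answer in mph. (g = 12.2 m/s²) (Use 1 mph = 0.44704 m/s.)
mgh = ½mv² ⇒ v = √(2gh) = √(2·12.2·89.0) = 46.6004 m/s = 104.2 mph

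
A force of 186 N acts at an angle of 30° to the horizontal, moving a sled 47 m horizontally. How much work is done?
W = F·d·cosθ = (186)(47)cos(30°) = 7571 J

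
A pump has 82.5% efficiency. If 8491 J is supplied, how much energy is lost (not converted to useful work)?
W_lost = W_in(1 − η) = 8491·(1 − 0.825) = 1486 J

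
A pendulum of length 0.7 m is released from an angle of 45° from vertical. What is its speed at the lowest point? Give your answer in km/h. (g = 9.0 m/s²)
h = L(1 − cosθ) = 0.7(1 − cos45°) = 0.205025 m
v = √(2gh) = √(2·9.0·0.205025) = 1.92106 m/s = 6.916 km/h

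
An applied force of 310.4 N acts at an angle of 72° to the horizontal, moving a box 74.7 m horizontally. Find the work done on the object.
W = F·d·cosθ = (310.4)(74.7)cos(72°) = 7165 J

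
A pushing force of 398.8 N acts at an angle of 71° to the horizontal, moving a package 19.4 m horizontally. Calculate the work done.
W = F·d·cosθ = (398.8)(19.4)cos(71°) = 2519 J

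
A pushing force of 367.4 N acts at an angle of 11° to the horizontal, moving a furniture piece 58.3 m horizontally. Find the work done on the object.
W = F·d·cosθ = (367.4)(58.3)cos(11°) = 21030 J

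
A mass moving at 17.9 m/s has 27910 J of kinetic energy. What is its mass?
m = 2·KE/v² = 2·27910/(17.9)² = 174.2 kg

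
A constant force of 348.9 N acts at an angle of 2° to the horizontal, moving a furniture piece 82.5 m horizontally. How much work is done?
W = F·d·cosθ = (348.9)(82.5)cos(2°) = 28770 J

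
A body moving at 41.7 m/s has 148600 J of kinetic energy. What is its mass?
m = 2·KE/v² = 2·148600/(41.7)² = 170.9 kg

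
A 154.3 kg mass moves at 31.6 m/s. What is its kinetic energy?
KE = ½mv² = ½(154.3)(31.6)² = 77040 J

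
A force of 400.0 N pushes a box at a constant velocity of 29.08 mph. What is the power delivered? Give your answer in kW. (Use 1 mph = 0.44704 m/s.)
Convert to SI: F = 400.0 N, v = 12.9999 m/s
P = Fv = (400.0)(12.9999) = 5199.97 W = 5.2 kW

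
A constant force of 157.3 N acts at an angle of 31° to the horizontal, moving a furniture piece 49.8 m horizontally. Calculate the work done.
W = F·d·cosθ = (157.3)(49.8)cos(31°) = 6715 J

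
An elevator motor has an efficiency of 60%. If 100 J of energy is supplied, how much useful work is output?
W_out = η·W_in = 0.6·100 = 60.0 J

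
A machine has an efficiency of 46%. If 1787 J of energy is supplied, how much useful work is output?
W_out = η·W_in = 0.46·1787 = 822.02 J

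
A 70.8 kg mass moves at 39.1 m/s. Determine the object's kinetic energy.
KE = ½mv² = ½(70.8)(39.1)² = 54120 J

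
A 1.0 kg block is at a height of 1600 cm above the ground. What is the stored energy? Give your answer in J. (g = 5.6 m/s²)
Convert to SI: m = 1.0 kg, h = 16.0 m
PE = mgh = (1.0)(5.6)(16.0) = 89.6 J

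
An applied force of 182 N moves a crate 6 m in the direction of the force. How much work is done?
W = F·d = (182)(6) = 1092 J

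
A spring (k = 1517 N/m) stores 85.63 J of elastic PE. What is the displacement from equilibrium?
x = √(2·PE/k) = √(2·85.63/1517) = 0.336 m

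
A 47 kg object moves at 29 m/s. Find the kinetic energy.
KE = ½mv² = ½(47)(29)² = 19763.5 J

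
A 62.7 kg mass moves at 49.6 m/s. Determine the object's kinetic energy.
KE = ½mv² = ½(62.7)(49.6)² = 77130 J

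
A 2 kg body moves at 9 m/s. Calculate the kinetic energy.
KE = ½mv² = ½(2)(9)² = 81.0 J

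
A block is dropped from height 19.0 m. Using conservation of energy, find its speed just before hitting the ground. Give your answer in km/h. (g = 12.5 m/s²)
mgh = ½mv² ⇒ v = √(2gh) = √(2·12.5·19.0) = 21.7945 m/s = 78.46 km/h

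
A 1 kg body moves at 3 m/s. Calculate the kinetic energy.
KE = ½mv² = ½(1)(3)² = 4.5 J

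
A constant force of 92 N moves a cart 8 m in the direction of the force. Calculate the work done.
W = F·d = (92)(8) = 736.0 J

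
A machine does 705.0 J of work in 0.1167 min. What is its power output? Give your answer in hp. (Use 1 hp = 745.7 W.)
Convert to SI: W = 705.0 J, t = 7.002 s
P = W/t = 705.0/7.002 = 100.686 W = 0.135 hp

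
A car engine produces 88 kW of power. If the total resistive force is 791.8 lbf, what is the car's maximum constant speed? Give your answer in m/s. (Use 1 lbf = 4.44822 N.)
Convert to SI: F = 3522.1 N
P = Fv ⇒ v = P/F = 88000 W/3522.1 N = 24.99 m/s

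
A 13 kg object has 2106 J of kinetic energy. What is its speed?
v = √(2·KE/m) = √(2·2106/13) = 18.0 m/s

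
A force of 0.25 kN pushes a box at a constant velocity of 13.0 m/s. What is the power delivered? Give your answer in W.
Convert to SI: F = 250.0 N, v = 13.0 m/s
P = Fv = (250.0)(13.0) = 3250 W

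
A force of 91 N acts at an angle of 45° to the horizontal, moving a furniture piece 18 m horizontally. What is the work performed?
W = F·d·cosθ = (91)(18)cos(45°) = 1158 J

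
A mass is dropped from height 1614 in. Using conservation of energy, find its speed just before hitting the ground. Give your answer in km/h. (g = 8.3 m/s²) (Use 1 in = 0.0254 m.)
Convert to SI: h = 40.9956 m
mgh = ½mv² ⇒ v = √(2gh) = √(2·8.3·40.9956) = 26.0869 m/s = 93.91 km/h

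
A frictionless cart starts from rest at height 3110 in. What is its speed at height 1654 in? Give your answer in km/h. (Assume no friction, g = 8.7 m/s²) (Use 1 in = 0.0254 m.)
Convert to SI: h₁−h₂ = 36.9824 m
mgh₁ = mgh₂ + ½mv² ⇒ v = √(2g(h₁−h₂)) = √(2·8.7·36.9824) = 25.3672 m/s = 91.32 km/h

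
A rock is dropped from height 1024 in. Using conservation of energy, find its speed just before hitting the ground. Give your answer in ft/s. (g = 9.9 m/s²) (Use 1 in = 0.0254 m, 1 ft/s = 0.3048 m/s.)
Convert to SI: h = 26.0096 m
mgh = ½mv² ⇒ v = √(2gh) = √(2·9.9·26.0096) = 22.6934 m/s = 74.45 ft/s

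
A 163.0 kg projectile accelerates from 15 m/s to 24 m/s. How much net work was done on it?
W = ΔKE = ½m(v₂² − v₁²) = ½(163.0)(24² − 15²) = 28606.5 J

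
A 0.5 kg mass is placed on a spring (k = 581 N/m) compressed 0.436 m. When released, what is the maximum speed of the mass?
½kx² = ½mv² ⇒ v = x√(k/m) = (0.436)√(581/0.5) = 14.86 m/s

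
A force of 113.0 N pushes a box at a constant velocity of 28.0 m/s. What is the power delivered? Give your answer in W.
P = Fv = (113.0)(28.0) = 3164 W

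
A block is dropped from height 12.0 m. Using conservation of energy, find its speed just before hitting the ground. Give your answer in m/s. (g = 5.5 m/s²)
mgh = ½mv² ⇒ v = √(2gh) = √(2·5.5·12.0) = 11.49 m/s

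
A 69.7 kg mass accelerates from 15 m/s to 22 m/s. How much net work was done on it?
W = ΔKE = ½m(v₂² − v₁²) = ½(69.7)(22² − 15²) = 9026.15 J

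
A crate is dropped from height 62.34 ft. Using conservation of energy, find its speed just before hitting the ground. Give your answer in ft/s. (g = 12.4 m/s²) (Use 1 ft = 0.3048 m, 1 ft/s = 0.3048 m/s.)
Convert to SI: h = 19.0012 m
mgh = ½mv² ⇒ v = √(2gh) = √(2·12.4·19.0012) = 21.7078 m/s = 71.22 ft/s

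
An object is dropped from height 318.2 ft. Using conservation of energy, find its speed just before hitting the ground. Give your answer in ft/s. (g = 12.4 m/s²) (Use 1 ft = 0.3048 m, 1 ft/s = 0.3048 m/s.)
Convert to SI: h = 96.9874 m
mgh = ½mv² ⇒ v = √(2gh) = √(2·12.4·96.9874) = 49.0437 m/s = 160.9 ft/s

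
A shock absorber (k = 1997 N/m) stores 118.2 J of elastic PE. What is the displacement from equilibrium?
x = √(2·PE/k) = √(2·118.2/1997) = 0.3441 m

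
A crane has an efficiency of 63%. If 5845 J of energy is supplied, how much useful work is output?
W_out = η·W_in = 0.63·5845 = 3682.35 J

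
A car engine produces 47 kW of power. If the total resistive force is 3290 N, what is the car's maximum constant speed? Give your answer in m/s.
P = Fv ⇒ v = P/F = 47000 W/3290.0 N = 14.29 m/s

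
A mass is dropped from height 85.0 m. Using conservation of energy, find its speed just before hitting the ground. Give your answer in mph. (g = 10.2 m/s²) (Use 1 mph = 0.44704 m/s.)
mgh = ½mv² ⇒ v = √(2gh) = √(2·10.2·85.0) = 41.6413 m/s = 93.15 mph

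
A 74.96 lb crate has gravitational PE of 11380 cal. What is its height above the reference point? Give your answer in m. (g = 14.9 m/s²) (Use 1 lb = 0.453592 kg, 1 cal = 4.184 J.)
Convert to SI: m = 34.0013 kg, PE = 47613.9 J
h = PE/(mg) = 47613.9/(34.0013·14.9) = 93.98 m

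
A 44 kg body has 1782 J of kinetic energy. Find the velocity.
v = √(2·KE/m) = √(2·1782/44) = 9.0 m/s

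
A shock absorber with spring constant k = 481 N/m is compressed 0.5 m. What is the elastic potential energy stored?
PE = ½kx² = ½(481)(0.5)² = 60.13 J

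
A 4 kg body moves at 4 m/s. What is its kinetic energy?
KE = ½mv² = ½(4)(4)² = 32.0 J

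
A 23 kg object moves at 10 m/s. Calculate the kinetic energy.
KE = ½mv² = ½(23)(10)² = 1150.0 J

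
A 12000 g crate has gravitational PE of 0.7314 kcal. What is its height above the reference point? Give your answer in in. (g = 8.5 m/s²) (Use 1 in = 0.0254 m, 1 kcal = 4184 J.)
Convert to SI: m = 12.0 kg, PE = 3060.18 J
h = PE/(mg) = 3060.18/(12.0·8.5) = 30.0017 m = 1181 in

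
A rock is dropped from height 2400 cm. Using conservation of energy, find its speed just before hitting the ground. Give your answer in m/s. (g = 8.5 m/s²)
Convert to SI: h = 24.0 m
mgh = ½mv² ⇒ v = √(2gh) = √(2·8.5·24.0) = 20.2 m/s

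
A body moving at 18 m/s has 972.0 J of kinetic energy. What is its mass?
m = 2·KE/v² = 2·972.0/(18)² = 6.0 kg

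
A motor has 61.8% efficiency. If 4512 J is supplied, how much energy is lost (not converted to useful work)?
W_lost = W_in(1 − η) = 4512·(1 − 0.618) = 1724 J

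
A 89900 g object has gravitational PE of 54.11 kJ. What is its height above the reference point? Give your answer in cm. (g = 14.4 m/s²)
Convert to SI: m = 89.9 kg, PE = 54110.0 J
h = PE/(mg) = 54110.0/(89.9·14.4) = 41.798 m = 4180 cm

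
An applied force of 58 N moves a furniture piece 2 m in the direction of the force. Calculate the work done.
W = F·d = (58)(2) = 116.0 J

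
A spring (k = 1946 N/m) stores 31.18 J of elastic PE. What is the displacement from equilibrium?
x = √(2·PE/k) = √(2·31.18/1946) = 0.179 m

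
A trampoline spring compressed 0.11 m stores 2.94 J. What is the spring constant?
k = 2·PE/x² = 2·2.94/(0.11)² = 486.0 N/m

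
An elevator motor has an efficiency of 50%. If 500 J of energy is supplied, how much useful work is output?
W_out = η·W_in = 0.5·500 = 250.0 J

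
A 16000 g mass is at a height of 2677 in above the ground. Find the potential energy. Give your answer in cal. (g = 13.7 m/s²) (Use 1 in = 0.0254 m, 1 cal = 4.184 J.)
Convert to SI: m = 16.0 kg, h = 67.9958 m
PE = mgh = (16.0)(13.7)(67.9958) = 14904.7 J = 3562 cal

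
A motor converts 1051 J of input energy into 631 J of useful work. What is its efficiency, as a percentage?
η = W_out/W_in = 631/1051 = 60.04%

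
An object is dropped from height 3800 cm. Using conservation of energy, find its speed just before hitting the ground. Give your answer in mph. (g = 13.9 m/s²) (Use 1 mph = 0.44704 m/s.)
Convert to SI: h = 38.0 m
mgh = ½mv² ⇒ v = √(2gh) = √(2·13.9·38.0) = 32.5023 m/s = 72.71 mph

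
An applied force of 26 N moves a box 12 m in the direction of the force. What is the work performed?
W = F·d = (26)(12) = 312.0 J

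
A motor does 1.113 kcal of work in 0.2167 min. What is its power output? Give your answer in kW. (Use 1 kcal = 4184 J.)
Convert to SI: W = 4656.79 J, t = 13.002 s
P = W/t = 4656.79/13.002 = 358.16 W = 0.3582 kW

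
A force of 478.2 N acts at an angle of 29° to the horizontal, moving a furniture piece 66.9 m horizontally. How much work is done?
W = F·d·cosθ = (478.2)(66.9)cos(29°) = 27980 J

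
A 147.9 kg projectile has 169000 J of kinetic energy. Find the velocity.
v = √(2·KE/m) = √(2·169000/147.9) = 47.81 m/s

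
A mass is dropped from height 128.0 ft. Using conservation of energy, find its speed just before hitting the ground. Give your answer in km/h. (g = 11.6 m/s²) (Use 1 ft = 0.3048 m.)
Convert to SI: h = 39.0144 m
mgh = ½mv² ⇒ v = √(2gh) = √(2·11.6·39.0144) = 30.0854 m/s = 108.3 km/h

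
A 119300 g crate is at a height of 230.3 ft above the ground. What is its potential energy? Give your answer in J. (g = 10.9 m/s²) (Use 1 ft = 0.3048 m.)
Convert to SI: m = 119.3 kg, h = 70.1954 m
PE = mgh = (119.3)(10.9)(70.1954) = 91280 J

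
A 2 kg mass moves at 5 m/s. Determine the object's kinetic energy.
KE = ½mv² = ½(2)(5)² = 25.0 J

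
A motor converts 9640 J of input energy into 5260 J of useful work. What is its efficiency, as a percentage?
η = W_out/W_in = 5260/9640 = 54.56%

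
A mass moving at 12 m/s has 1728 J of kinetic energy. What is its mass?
m = 2·KE/v² = 2·1728/(12)² = 24.0 kg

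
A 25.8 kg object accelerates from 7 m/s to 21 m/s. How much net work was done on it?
W = ΔKE = ½m(v₂² − v₁²) = ½(25.8)(21² − 7²) = 5056.8 J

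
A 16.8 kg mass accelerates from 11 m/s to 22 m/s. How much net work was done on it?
W = ΔKE = ½m(v₂² − v₁²) = ½(16.8)(22² − 11²) = 3049.2 J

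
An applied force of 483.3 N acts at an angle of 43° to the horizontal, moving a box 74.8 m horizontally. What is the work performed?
W = F·d·cosθ = (483.3)(74.8)cos(43°) = 26440 J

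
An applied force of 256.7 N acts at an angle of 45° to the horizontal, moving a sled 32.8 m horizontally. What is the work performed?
W = F·d·cosθ = (256.7)(32.8)cos(45°) = 5954 J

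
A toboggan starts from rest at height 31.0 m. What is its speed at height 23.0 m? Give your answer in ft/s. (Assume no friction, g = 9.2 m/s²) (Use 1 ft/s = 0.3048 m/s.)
mgh₁ = mgh₂ + ½mv² ⇒ v = √(2g(h₁−h₂)) = √(2·9.2·8.0) = 12.1326 m/s = 39.81 ft/s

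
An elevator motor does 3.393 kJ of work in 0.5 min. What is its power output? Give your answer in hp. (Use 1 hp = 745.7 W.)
Convert to SI: W = 3393.0 J, t = 30.0 s
P = W/t = 3393.0/30.0 = 113.1 W = 0.1517 hp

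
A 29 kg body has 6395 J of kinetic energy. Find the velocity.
v = √(2·KE/m) = √(2·6395/29) = 21.0 m/s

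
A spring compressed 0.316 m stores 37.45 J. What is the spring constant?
k = 2·PE/x² = 2·37.45/(0.316)² = 750.1 N/m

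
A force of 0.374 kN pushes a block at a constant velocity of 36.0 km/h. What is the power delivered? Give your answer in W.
Convert to SI: F = 374.0 N, v = 10.0 m/s
P = Fv = (374.0)(10.0) = 3740 W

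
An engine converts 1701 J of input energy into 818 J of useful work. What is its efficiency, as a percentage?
η = W_out/W_in = 818/1701 = 48.09%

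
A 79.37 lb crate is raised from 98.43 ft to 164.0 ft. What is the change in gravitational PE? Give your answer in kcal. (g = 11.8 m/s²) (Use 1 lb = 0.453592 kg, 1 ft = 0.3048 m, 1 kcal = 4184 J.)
Convert to SI: m = 36.0016 kg, Δh = 19.9857 m
ΔPE = mgΔh = (36.0016)(11.8)(19.9857) = 8490.32 J = 2.029 kcal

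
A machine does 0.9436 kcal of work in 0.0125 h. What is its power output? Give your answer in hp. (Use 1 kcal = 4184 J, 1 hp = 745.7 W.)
Convert to SI: W = 3948.02 J, t = 45.0 s
P = W/t = 3948.02/45.0 = 87.7338 W = 0.1177 hp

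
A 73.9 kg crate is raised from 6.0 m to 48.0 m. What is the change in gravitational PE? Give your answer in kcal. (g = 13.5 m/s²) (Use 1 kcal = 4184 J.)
ΔPE = mgΔh = (73.9)(13.5)(42.0) = 41901.3 J = 10.01 kcal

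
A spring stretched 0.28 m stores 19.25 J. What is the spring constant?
k = 2·PE/x² = 2·19.25/(0.28)² = 491.1 N/m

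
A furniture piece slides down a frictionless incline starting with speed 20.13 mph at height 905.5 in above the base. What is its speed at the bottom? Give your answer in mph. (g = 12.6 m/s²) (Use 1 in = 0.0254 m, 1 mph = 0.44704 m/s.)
Convert to SI: v₀ = 8.99892 m/s, h = 22.9997 m
½mv₀² + mgh = ½mv² ⇒ v = √(v₀² + 2gh) = √(8.99892² + 2·12.6·22.9997) = 25.7016 m/s = 57.49 mph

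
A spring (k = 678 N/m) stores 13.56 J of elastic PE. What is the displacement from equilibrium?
x = √(2·PE/k) = √(2·13.56/678) = 0.2 m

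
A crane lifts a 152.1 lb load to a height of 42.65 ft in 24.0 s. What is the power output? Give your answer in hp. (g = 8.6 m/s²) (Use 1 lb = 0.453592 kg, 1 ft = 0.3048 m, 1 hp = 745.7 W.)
Convert to SI: m = 68.9913 kg, h = 12.9997 m, t = 24.0 s
P = mgh/t = (68.9913)(8.6)(12.9997)/24.0 = 321.378 W = 0.431 hp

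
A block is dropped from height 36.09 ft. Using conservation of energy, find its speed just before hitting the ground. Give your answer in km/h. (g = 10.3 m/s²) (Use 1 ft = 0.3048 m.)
Convert to SI: h = 11.0002 m
mgh = ½mv² ⇒ v = √(2gh) = √(2·10.3·11.0002) = 15.0534 m/s = 54.19 km/h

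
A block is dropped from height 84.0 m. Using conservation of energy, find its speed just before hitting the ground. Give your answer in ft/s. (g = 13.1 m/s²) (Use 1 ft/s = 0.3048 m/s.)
mgh = ½mv² ⇒ v = √(2gh) = √(2·13.1·84.0) = 46.9127 m/s = 153.9 ft/s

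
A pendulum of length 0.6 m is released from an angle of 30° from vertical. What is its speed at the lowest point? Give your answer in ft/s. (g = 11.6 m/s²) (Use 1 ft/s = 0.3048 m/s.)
h = L(1 − cosθ) = 0.6(1 − cos30°) = 0.0803848 m
v = √(2gh) = √(2·11.6·0.0803848) = 1.36562 m/s = 4.48 ft/s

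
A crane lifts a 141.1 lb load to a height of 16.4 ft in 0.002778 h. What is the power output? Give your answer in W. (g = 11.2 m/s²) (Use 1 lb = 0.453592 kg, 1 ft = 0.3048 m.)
Convert to SI: m = 64.0018 kg, h = 4.99872 m, t = 10.0008 s
P = mgh/t = (64.0018)(11.2)(4.99872)/10.0008 = 358.3 W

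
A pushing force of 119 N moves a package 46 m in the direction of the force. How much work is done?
W = F·d = (119)(46) = 5474 J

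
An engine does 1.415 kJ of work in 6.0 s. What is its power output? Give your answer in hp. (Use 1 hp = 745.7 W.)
Convert to SI: W = 1415.0 J, t = 6.0 s
P = W/t = 1415.0/6.0 = 235.833 W = 0.3163 hp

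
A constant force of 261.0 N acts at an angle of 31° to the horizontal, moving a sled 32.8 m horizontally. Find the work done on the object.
W = F·d·cosθ = (261.0)(32.8)cos(31°) = 7338 J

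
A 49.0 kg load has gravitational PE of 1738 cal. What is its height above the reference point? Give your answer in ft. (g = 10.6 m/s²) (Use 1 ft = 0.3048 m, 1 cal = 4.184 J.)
Convert to SI: m = 49.0 kg, PE = 7271.79 J
h = PE/(mg) = 7271.79/(49.0·10.6) = 14.0004 m = 45.93 ft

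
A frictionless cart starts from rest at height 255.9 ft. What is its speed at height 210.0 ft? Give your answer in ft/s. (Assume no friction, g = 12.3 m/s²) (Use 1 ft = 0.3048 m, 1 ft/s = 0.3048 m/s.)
Convert to SI: h₁−h₂ = 13.9903 m
mgh₁ = mgh₂ + ½mv² ⇒ v = √(2g(h₁−h₂)) = √(2·12.3·13.9903) = 18.5516 m/s = 60.86 ft/s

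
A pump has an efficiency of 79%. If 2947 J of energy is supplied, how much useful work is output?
W_out = η·W_in = 0.79·2947 = 2328.13 J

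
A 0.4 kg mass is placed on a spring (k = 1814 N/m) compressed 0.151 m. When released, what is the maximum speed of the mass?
½kx² = ½mv² ⇒ v = x√(k/m) = (0.151)√(1814/0.4) = 10.17 m/s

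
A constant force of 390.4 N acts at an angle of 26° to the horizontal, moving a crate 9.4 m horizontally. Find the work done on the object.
W = F·d·cosθ = (390.4)(9.4)cos(26°) = 3298 J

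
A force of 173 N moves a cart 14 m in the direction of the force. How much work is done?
W = F·d = (173)(14) = 2422 J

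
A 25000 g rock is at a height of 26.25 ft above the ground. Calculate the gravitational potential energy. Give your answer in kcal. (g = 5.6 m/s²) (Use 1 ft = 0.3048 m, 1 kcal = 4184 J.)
Convert to SI: m = 25.0 kg, h = 8.001 m
PE = mgh = (25.0)(5.6)(8.001) = 1120.14 J = 0.2677 kcal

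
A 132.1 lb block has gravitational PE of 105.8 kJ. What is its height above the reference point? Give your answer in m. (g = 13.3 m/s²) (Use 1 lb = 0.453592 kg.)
Convert to SI: m = 59.9195 kg, PE = 105800 J
h = PE/(mg) = 105800/(59.9195·13.3) = 132.8 m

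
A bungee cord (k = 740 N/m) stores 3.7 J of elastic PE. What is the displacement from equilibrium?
x = √(2·PE/k) = √(2·3.7/740) = 0.1 m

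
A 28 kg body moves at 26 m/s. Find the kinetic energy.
KE = ½mv² = ½(28)(26)² = 9464.0 J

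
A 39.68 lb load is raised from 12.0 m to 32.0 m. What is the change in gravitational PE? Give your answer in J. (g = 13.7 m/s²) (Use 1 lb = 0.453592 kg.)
Convert to SI: m = 17.9985 kg, Δh = 20.0 m
ΔPE = mgΔh = (17.9985)(13.7)(20.0) = 4932 J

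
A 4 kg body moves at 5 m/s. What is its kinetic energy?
KE = ½mv² = ½(4)(5)² = 50.0 J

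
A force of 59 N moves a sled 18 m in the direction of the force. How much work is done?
W = F·d = (59)(18) = 1062 J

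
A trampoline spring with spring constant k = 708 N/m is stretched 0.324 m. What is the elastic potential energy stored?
PE = ½kx² = ½(708)(0.324)² = 37.16 J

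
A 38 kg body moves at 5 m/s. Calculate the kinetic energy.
KE = ½mv² = ½(38)(5)² = 475.0 J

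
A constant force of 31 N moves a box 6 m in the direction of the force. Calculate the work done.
W = F·d = (31)(6) = 186.0 J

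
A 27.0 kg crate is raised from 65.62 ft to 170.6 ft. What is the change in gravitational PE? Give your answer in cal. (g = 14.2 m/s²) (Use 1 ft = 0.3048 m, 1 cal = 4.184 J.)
Convert to SI: m = 27.0 kg, Δh = 31.9979 m
ΔPE = mgΔh = (27.0)(14.2)(31.9979) = 12268.0 J = 2932 cal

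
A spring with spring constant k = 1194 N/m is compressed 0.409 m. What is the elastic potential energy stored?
PE = ½kx² = ½(1194)(0.409)² = 99.87 J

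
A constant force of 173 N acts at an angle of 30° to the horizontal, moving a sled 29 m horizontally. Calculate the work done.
W = F·d·cosθ = (173)(29)cos(30°) = 4345 J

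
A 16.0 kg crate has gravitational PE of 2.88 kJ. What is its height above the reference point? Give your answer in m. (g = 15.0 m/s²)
Convert to SI: m = 16.0 kg, PE = 2880.0 J
h = PE/(mg) = 2880.0/(16.0·15.0) = 12.0 m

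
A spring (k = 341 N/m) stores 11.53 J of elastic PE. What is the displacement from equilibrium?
x = √(2·PE/k) = √(2·11.53/341) = 0.26 m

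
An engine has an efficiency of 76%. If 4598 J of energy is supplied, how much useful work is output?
W_out = η·W_in = 0.76·4598 = 3494.48 J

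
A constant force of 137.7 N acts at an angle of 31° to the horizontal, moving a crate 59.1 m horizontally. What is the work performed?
W = F·d·cosθ = (137.7)(59.1)cos(31°) = 6976 J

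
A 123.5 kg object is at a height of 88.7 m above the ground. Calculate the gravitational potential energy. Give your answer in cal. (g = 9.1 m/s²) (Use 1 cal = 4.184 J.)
PE = mgh = (123.5)(9.1)(88.7) = 99685.5 J = 23830 cal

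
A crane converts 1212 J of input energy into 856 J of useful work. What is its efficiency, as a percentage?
η = W_out/W_in = 856/1212 = 70.63%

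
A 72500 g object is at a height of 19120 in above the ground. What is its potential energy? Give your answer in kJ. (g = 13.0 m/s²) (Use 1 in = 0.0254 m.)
Convert to SI: m = 72.5 kg, h = 485.648 m
PE = mgh = (72.5)(13.0)(485.648) = 457723 J = 457.7 kJ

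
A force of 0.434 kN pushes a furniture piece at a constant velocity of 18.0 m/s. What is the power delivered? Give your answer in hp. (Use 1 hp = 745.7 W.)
Convert to SI: F = 434.0 N, v = 18.0 m/s
P = Fv = (434.0)(18.0) = 7812.0 W = 10.48 hp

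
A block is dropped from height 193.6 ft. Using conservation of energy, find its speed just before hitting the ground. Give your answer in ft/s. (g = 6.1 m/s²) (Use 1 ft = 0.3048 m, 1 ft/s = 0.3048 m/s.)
Convert to SI: h = 59.0093 m
mgh = ½mv² ⇒ v = √(2gh) = √(2·6.1·59.0093) = 26.8312 m/s = 88.03 ft/s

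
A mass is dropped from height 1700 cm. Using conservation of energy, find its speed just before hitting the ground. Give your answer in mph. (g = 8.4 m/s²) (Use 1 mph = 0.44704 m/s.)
Convert to SI: h = 17.0 m
mgh = ½mv² ⇒ v = √(2gh) = √(2·8.4·17.0) = 16.8997 m/s = 37.8 mph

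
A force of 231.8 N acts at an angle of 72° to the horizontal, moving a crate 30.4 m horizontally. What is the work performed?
W = F·d·cosθ = (231.8)(30.4)cos(72°) = 2178 J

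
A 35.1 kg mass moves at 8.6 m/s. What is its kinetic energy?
KE = ½mv² = ½(35.1)(8.6)² = 1298 J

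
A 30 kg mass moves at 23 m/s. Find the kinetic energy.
KE = ½mv² = ½(30)(23)² = 7935.0 J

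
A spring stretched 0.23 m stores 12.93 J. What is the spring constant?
k = 2·PE/x² = 2·12.93/(0.23)² = 488.8 N/m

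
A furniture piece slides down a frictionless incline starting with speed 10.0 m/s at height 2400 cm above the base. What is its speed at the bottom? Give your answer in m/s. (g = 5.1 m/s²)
Convert to SI: v₀ = 10.0 m/s, h = 24.0 m
½mv₀² + mgh = ½mv² ⇒ v = √(v₀² + 2gh) = √(10.0² + 2·5.1·24.0) = 18.57 m/s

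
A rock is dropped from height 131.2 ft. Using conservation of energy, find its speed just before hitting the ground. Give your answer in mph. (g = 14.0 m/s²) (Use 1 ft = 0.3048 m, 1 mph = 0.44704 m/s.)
Convert to SI: h = 39.9898 m
mgh = ½mv² ⇒ v = √(2gh) = √(2·14.0·39.9898) = 33.4621 m/s = 74.85 mph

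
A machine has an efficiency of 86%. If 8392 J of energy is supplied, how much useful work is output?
W_out = η·W_in = 0.86·8392 = 7217.12 J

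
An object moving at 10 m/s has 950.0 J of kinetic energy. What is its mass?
m = 2·KE/v² = 2·950.0/(10)² = 19.0 kg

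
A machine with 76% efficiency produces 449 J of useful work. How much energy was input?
W_in = W_out/η = 449/0.76 = 590.8 J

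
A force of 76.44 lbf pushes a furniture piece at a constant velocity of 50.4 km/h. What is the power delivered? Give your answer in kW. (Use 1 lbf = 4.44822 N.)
Convert to SI: F = 340.022 N, v = 14.0 m/s
P = Fv = (340.022)(14.0) = 4760.31 W = 4.76 kW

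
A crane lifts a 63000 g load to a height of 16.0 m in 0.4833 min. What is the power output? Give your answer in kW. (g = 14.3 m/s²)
Convert to SI: m = 63.0 kg, h = 16.0 m, t = 28.998 s
P = mgh/t = (63.0)(14.3)(16.0)/28.998 = 497.083 W = 0.4971 kW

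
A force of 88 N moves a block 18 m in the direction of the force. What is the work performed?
W = F·d = (88)(18) = 1584 J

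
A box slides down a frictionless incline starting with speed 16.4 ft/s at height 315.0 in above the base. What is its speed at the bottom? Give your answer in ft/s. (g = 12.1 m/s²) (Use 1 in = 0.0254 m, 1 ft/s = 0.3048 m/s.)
Convert to SI: v₀ = 4.99872 m/s, h = 8.001 m
½mv₀² + mgh = ½mv² ⇒ v = √(v₀² + 2gh) = √(4.99872² + 2·12.1·8.001) = 14.7855 m/s = 48.51 ft/s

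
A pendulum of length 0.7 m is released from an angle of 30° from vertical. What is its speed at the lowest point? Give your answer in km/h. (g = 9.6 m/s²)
h = L(1 − cosθ) = 0.7(1 − cos30°) = 0.0937822 m
v = √(2gh) = √(2·9.6·0.0937822) = 1.34187 m/s = 4.831 km/h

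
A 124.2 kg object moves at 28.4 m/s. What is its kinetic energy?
KE = ½mv² = ½(124.2)(28.4)² = 50090 J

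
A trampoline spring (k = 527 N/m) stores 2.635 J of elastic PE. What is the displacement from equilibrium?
x = √(2·PE/k) = √(2·2.635/527) = 0.1 m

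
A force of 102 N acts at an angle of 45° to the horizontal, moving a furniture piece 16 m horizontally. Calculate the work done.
W = F·d·cosθ = (102)(16)cos(45°) = 1154 J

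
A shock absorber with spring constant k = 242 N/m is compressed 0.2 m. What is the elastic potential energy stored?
PE = ½kx² = ½(242)(0.2)² = 4.84 J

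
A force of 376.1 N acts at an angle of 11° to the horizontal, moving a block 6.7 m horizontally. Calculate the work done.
W = F·d·cosθ = (376.1)(6.7)cos(11°) = 2474 J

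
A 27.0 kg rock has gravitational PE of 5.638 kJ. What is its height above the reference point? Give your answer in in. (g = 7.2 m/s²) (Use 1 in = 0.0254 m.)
Convert to SI: m = 27.0 kg, PE = 5638.0 J
h = PE/(mg) = 5638.0/(27.0·7.2) = 29.0021 m = 1142 in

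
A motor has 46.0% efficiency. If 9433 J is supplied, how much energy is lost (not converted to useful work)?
W_lost = W_in(1 − η) = 9433·(1 − 0.46) = 5094 J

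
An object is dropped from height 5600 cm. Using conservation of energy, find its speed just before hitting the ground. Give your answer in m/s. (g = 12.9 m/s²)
Convert to SI: h = 56.0 m
mgh = ½mv² ⇒ v = √(2gh) = √(2·12.9·56.0) = 38.01 m/s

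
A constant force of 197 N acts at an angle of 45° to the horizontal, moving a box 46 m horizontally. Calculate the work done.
W = F·d·cosθ = (197)(46)cos(45°) = 6408 J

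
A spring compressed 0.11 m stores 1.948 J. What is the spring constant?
k = 2·PE/x² = 2·1.948/(0.11)² = 322.0 N/m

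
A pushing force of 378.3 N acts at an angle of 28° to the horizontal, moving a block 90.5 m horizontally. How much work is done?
W = F·d·cosθ = (378.3)(90.5)cos(28°) = 30230 J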